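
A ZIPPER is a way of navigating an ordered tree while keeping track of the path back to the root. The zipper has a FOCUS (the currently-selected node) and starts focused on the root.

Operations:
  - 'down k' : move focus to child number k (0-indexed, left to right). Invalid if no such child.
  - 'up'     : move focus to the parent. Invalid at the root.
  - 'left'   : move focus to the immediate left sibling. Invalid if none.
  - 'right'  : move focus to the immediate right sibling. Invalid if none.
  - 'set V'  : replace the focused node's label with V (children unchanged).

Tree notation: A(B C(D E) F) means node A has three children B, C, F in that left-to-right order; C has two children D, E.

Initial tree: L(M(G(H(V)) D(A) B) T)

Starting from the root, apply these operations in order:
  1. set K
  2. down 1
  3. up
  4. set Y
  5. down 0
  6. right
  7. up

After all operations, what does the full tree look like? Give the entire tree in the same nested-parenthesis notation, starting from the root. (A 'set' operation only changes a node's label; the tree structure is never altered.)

Answer: Y(M(G(H(V)) D(A) B) T)

Derivation:
Step 1 (set K): focus=K path=root depth=0 children=['M', 'T'] (at root)
Step 2 (down 1): focus=T path=1 depth=1 children=[] left=['M'] right=[] parent=K
Step 3 (up): focus=K path=root depth=0 children=['M', 'T'] (at root)
Step 4 (set Y): focus=Y path=root depth=0 children=['M', 'T'] (at root)
Step 5 (down 0): focus=M path=0 depth=1 children=['G', 'D', 'B'] left=[] right=['T'] parent=Y
Step 6 (right): focus=T path=1 depth=1 children=[] left=['M'] right=[] parent=Y
Step 7 (up): focus=Y path=root depth=0 children=['M', 'T'] (at root)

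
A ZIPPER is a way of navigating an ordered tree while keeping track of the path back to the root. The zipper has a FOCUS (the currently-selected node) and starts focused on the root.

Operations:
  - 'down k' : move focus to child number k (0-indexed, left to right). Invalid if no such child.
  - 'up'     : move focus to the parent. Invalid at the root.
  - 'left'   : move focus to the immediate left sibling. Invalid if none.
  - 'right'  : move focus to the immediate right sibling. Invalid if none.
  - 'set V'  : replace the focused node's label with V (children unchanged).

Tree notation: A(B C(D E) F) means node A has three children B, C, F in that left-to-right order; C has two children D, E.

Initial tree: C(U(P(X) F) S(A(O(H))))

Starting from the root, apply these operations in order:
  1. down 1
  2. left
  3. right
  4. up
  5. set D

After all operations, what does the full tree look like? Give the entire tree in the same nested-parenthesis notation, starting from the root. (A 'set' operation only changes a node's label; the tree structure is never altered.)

Answer: D(U(P(X) F) S(A(O(H))))

Derivation:
Step 1 (down 1): focus=S path=1 depth=1 children=['A'] left=['U'] right=[] parent=C
Step 2 (left): focus=U path=0 depth=1 children=['P', 'F'] left=[] right=['S'] parent=C
Step 3 (right): focus=S path=1 depth=1 children=['A'] left=['U'] right=[] parent=C
Step 4 (up): focus=C path=root depth=0 children=['U', 'S'] (at root)
Step 5 (set D): focus=D path=root depth=0 children=['U', 'S'] (at root)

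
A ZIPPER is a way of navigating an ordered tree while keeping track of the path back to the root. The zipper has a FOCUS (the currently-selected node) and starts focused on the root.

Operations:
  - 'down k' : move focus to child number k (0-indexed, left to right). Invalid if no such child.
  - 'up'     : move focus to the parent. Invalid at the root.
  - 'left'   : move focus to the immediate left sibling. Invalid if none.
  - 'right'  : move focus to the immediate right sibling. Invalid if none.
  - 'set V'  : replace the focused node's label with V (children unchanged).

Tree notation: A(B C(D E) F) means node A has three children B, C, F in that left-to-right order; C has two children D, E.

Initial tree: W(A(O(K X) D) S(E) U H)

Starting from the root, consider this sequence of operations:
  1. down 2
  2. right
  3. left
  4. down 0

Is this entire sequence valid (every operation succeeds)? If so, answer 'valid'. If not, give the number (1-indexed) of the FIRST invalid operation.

Answer: 4

Derivation:
Step 1 (down 2): focus=U path=2 depth=1 children=[] left=['A', 'S'] right=['H'] parent=W
Step 2 (right): focus=H path=3 depth=1 children=[] left=['A', 'S', 'U'] right=[] parent=W
Step 3 (left): focus=U path=2 depth=1 children=[] left=['A', 'S'] right=['H'] parent=W
Step 4 (down 0): INVALID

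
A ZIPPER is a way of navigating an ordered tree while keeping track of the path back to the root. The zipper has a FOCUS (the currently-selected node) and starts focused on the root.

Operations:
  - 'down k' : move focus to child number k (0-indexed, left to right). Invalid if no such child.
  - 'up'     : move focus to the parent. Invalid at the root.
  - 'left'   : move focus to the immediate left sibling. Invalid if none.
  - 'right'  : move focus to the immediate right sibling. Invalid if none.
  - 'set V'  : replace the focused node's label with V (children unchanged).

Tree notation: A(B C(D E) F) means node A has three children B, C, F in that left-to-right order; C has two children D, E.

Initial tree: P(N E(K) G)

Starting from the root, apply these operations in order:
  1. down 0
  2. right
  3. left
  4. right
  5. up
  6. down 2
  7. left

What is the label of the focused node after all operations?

Step 1 (down 0): focus=N path=0 depth=1 children=[] left=[] right=['E', 'G'] parent=P
Step 2 (right): focus=E path=1 depth=1 children=['K'] left=['N'] right=['G'] parent=P
Step 3 (left): focus=N path=0 depth=1 children=[] left=[] right=['E', 'G'] parent=P
Step 4 (right): focus=E path=1 depth=1 children=['K'] left=['N'] right=['G'] parent=P
Step 5 (up): focus=P path=root depth=0 children=['N', 'E', 'G'] (at root)
Step 6 (down 2): focus=G path=2 depth=1 children=[] left=['N', 'E'] right=[] parent=P
Step 7 (left): focus=E path=1 depth=1 children=['K'] left=['N'] right=['G'] parent=P

Answer: E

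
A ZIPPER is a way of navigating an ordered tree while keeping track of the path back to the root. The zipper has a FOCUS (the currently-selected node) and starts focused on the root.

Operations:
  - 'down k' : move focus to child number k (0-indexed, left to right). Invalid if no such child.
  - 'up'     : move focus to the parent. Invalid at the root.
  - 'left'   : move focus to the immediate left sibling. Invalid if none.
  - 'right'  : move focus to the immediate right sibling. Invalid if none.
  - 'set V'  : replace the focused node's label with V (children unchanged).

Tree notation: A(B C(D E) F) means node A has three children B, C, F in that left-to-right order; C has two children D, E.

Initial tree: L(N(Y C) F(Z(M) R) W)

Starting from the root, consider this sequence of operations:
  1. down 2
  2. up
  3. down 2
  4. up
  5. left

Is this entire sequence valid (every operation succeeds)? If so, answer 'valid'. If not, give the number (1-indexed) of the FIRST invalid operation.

Step 1 (down 2): focus=W path=2 depth=1 children=[] left=['N', 'F'] right=[] parent=L
Step 2 (up): focus=L path=root depth=0 children=['N', 'F', 'W'] (at root)
Step 3 (down 2): focus=W path=2 depth=1 children=[] left=['N', 'F'] right=[] parent=L
Step 4 (up): focus=L path=root depth=0 children=['N', 'F', 'W'] (at root)
Step 5 (left): INVALID

Answer: 5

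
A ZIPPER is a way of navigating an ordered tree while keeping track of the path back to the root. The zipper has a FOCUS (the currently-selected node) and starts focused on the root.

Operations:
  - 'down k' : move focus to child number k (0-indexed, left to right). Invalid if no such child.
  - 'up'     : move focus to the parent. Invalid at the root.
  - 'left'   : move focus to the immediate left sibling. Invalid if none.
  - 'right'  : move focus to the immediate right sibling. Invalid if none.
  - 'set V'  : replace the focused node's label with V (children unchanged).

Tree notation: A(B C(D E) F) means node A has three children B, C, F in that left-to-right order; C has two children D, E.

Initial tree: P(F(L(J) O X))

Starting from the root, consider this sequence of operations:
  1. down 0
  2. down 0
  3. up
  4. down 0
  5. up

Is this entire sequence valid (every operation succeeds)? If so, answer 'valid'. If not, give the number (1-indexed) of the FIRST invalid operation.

Step 1 (down 0): focus=F path=0 depth=1 children=['L', 'O', 'X'] left=[] right=[] parent=P
Step 2 (down 0): focus=L path=0/0 depth=2 children=['J'] left=[] right=['O', 'X'] parent=F
Step 3 (up): focus=F path=0 depth=1 children=['L', 'O', 'X'] left=[] right=[] parent=P
Step 4 (down 0): focus=L path=0/0 depth=2 children=['J'] left=[] right=['O', 'X'] parent=F
Step 5 (up): focus=F path=0 depth=1 children=['L', 'O', 'X'] left=[] right=[] parent=P

Answer: valid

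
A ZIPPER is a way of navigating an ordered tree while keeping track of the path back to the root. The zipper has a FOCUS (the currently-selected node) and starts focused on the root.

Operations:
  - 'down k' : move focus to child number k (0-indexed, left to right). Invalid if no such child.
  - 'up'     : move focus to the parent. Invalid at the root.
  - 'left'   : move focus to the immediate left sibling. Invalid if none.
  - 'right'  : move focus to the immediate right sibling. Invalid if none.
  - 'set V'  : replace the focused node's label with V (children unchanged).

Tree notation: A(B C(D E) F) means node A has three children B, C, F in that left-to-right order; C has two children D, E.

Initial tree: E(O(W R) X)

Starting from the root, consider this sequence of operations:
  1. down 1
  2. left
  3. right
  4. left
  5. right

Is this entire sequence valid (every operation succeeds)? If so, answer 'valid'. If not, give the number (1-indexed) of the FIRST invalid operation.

Step 1 (down 1): focus=X path=1 depth=1 children=[] left=['O'] right=[] parent=E
Step 2 (left): focus=O path=0 depth=1 children=['W', 'R'] left=[] right=['X'] parent=E
Step 3 (right): focus=X path=1 depth=1 children=[] left=['O'] right=[] parent=E
Step 4 (left): focus=O path=0 depth=1 children=['W', 'R'] left=[] right=['X'] parent=E
Step 5 (right): focus=X path=1 depth=1 children=[] left=['O'] right=[] parent=E

Answer: valid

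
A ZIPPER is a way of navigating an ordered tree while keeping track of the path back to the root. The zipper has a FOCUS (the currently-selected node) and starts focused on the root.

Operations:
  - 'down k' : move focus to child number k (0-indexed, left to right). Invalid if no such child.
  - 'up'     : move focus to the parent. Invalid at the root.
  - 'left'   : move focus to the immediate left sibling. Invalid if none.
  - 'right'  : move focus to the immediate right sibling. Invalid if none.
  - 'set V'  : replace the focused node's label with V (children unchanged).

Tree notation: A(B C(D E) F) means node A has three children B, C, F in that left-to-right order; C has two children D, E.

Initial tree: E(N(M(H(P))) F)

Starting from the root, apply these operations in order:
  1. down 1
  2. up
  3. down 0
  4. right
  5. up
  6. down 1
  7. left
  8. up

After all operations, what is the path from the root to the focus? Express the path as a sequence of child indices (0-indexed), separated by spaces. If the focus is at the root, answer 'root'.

Step 1 (down 1): focus=F path=1 depth=1 children=[] left=['N'] right=[] parent=E
Step 2 (up): focus=E path=root depth=0 children=['N', 'F'] (at root)
Step 3 (down 0): focus=N path=0 depth=1 children=['M'] left=[] right=['F'] parent=E
Step 4 (right): focus=F path=1 depth=1 children=[] left=['N'] right=[] parent=E
Step 5 (up): focus=E path=root depth=0 children=['N', 'F'] (at root)
Step 6 (down 1): focus=F path=1 depth=1 children=[] left=['N'] right=[] parent=E
Step 7 (left): focus=N path=0 depth=1 children=['M'] left=[] right=['F'] parent=E
Step 8 (up): focus=E path=root depth=0 children=['N', 'F'] (at root)

Answer: root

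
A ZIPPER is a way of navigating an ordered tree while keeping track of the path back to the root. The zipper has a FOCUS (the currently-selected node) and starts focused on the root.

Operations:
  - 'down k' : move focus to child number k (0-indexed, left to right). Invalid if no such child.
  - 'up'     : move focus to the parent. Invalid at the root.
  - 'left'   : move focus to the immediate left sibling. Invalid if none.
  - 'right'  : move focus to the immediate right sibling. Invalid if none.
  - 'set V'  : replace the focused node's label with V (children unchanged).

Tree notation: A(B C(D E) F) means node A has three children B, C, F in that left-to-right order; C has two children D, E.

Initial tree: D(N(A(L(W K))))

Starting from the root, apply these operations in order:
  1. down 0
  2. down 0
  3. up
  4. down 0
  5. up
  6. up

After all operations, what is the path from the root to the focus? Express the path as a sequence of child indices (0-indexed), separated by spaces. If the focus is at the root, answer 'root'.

Step 1 (down 0): focus=N path=0 depth=1 children=['A'] left=[] right=[] parent=D
Step 2 (down 0): focus=A path=0/0 depth=2 children=['L'] left=[] right=[] parent=N
Step 3 (up): focus=N path=0 depth=1 children=['A'] left=[] right=[] parent=D
Step 4 (down 0): focus=A path=0/0 depth=2 children=['L'] left=[] right=[] parent=N
Step 5 (up): focus=N path=0 depth=1 children=['A'] left=[] right=[] parent=D
Step 6 (up): focus=D path=root depth=0 children=['N'] (at root)

Answer: root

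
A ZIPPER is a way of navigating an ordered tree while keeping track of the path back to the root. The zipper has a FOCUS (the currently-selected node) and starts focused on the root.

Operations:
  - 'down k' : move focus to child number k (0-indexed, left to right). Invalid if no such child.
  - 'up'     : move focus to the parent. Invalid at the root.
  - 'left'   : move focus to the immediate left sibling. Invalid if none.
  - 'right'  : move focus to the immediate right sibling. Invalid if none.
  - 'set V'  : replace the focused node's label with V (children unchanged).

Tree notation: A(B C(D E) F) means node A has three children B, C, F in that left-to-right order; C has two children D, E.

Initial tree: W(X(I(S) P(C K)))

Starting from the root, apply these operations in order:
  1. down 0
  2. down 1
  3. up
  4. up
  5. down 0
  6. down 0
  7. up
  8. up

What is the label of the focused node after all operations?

Step 1 (down 0): focus=X path=0 depth=1 children=['I', 'P'] left=[] right=[] parent=W
Step 2 (down 1): focus=P path=0/1 depth=2 children=['C', 'K'] left=['I'] right=[] parent=X
Step 3 (up): focus=X path=0 depth=1 children=['I', 'P'] left=[] right=[] parent=W
Step 4 (up): focus=W path=root depth=0 children=['X'] (at root)
Step 5 (down 0): focus=X path=0 depth=1 children=['I', 'P'] left=[] right=[] parent=W
Step 6 (down 0): focus=I path=0/0 depth=2 children=['S'] left=[] right=['P'] parent=X
Step 7 (up): focus=X path=0 depth=1 children=['I', 'P'] left=[] right=[] parent=W
Step 8 (up): focus=W path=root depth=0 children=['X'] (at root)

Answer: W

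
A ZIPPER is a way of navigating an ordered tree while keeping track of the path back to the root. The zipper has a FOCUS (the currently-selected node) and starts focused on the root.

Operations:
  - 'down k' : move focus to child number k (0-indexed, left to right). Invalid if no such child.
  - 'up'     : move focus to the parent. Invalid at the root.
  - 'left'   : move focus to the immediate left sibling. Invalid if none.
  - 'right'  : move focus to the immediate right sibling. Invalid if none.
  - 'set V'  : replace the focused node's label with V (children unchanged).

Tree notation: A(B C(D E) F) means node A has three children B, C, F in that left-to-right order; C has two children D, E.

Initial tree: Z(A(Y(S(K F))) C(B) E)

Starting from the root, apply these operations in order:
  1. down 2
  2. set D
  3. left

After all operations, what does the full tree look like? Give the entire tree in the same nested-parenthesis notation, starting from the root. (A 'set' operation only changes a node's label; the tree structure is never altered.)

Step 1 (down 2): focus=E path=2 depth=1 children=[] left=['A', 'C'] right=[] parent=Z
Step 2 (set D): focus=D path=2 depth=1 children=[] left=['A', 'C'] right=[] parent=Z
Step 3 (left): focus=C path=1 depth=1 children=['B'] left=['A'] right=['D'] parent=Z

Answer: Z(A(Y(S(K F))) C(B) D)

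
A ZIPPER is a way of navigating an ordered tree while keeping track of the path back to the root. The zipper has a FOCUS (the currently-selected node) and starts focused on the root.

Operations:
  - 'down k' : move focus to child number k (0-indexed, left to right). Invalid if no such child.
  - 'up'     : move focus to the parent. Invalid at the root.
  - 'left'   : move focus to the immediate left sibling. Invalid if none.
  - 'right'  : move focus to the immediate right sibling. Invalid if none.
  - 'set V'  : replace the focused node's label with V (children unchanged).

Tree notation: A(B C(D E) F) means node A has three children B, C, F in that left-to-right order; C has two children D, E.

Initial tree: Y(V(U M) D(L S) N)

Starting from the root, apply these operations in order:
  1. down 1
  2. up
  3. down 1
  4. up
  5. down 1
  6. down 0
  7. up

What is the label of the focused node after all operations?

Step 1 (down 1): focus=D path=1 depth=1 children=['L', 'S'] left=['V'] right=['N'] parent=Y
Step 2 (up): focus=Y path=root depth=0 children=['V', 'D', 'N'] (at root)
Step 3 (down 1): focus=D path=1 depth=1 children=['L', 'S'] left=['V'] right=['N'] parent=Y
Step 4 (up): focus=Y path=root depth=0 children=['V', 'D', 'N'] (at root)
Step 5 (down 1): focus=D path=1 depth=1 children=['L', 'S'] left=['V'] right=['N'] parent=Y
Step 6 (down 0): focus=L path=1/0 depth=2 children=[] left=[] right=['S'] parent=D
Step 7 (up): focus=D path=1 depth=1 children=['L', 'S'] left=['V'] right=['N'] parent=Y

Answer: D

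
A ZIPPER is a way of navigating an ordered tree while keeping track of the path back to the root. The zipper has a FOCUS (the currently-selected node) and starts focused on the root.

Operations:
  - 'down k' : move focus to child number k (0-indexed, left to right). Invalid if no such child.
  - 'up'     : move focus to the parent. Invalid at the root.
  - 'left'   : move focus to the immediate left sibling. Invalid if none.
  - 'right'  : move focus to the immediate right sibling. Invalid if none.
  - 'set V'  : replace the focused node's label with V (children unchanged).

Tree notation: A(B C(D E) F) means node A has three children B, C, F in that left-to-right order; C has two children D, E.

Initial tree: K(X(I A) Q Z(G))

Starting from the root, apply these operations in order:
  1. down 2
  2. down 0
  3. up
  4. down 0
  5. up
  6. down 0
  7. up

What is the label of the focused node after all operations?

Step 1 (down 2): focus=Z path=2 depth=1 children=['G'] left=['X', 'Q'] right=[] parent=K
Step 2 (down 0): focus=G path=2/0 depth=2 children=[] left=[] right=[] parent=Z
Step 3 (up): focus=Z path=2 depth=1 children=['G'] left=['X', 'Q'] right=[] parent=K
Step 4 (down 0): focus=G path=2/0 depth=2 children=[] left=[] right=[] parent=Z
Step 5 (up): focus=Z path=2 depth=1 children=['G'] left=['X', 'Q'] right=[] parent=K
Step 6 (down 0): focus=G path=2/0 depth=2 children=[] left=[] right=[] parent=Z
Step 7 (up): focus=Z path=2 depth=1 children=['G'] left=['X', 'Q'] right=[] parent=K

Answer: Z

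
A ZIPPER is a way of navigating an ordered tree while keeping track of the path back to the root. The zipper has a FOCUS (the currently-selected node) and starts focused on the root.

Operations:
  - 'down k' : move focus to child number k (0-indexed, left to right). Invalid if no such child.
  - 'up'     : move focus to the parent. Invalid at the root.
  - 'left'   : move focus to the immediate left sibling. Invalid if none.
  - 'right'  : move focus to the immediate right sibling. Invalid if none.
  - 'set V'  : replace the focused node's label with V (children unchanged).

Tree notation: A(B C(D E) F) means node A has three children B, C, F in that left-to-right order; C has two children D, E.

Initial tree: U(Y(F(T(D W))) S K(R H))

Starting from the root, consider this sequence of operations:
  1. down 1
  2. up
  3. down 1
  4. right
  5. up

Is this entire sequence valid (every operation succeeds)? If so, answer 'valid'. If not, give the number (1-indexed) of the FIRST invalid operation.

Step 1 (down 1): focus=S path=1 depth=1 children=[] left=['Y'] right=['K'] parent=U
Step 2 (up): focus=U path=root depth=0 children=['Y', 'S', 'K'] (at root)
Step 3 (down 1): focus=S path=1 depth=1 children=[] left=['Y'] right=['K'] parent=U
Step 4 (right): focus=K path=2 depth=1 children=['R', 'H'] left=['Y', 'S'] right=[] parent=U
Step 5 (up): focus=U path=root depth=0 children=['Y', 'S', 'K'] (at root)

Answer: valid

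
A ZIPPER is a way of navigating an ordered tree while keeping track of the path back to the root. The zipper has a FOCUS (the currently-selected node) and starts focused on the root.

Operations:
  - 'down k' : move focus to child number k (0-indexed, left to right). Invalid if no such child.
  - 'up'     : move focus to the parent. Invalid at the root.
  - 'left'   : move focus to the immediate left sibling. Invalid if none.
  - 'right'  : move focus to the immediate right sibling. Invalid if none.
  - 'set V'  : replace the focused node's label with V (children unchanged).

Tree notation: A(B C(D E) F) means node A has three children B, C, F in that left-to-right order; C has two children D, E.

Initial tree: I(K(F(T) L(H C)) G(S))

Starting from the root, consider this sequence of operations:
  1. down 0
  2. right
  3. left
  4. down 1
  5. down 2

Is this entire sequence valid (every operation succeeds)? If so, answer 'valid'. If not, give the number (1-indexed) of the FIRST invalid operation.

Answer: 5

Derivation:
Step 1 (down 0): focus=K path=0 depth=1 children=['F', 'L'] left=[] right=['G'] parent=I
Step 2 (right): focus=G path=1 depth=1 children=['S'] left=['K'] right=[] parent=I
Step 3 (left): focus=K path=0 depth=1 children=['F', 'L'] left=[] right=['G'] parent=I
Step 4 (down 1): focus=L path=0/1 depth=2 children=['H', 'C'] left=['F'] right=[] parent=K
Step 5 (down 2): INVALID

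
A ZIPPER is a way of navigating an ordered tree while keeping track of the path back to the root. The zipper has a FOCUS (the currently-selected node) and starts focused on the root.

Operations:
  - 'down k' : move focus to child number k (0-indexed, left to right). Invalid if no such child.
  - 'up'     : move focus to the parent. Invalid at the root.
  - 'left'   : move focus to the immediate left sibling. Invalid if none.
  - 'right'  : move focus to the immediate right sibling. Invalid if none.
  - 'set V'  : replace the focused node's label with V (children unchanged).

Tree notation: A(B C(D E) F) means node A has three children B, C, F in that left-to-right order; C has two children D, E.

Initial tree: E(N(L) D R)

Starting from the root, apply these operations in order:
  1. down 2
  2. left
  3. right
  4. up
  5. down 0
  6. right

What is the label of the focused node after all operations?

Answer: D

Derivation:
Step 1 (down 2): focus=R path=2 depth=1 children=[] left=['N', 'D'] right=[] parent=E
Step 2 (left): focus=D path=1 depth=1 children=[] left=['N'] right=['R'] parent=E
Step 3 (right): focus=R path=2 depth=1 children=[] left=['N', 'D'] right=[] parent=E
Step 4 (up): focus=E path=root depth=0 children=['N', 'D', 'R'] (at root)
Step 5 (down 0): focus=N path=0 depth=1 children=['L'] left=[] right=['D', 'R'] parent=E
Step 6 (right): focus=D path=1 depth=1 children=[] left=['N'] right=['R'] parent=E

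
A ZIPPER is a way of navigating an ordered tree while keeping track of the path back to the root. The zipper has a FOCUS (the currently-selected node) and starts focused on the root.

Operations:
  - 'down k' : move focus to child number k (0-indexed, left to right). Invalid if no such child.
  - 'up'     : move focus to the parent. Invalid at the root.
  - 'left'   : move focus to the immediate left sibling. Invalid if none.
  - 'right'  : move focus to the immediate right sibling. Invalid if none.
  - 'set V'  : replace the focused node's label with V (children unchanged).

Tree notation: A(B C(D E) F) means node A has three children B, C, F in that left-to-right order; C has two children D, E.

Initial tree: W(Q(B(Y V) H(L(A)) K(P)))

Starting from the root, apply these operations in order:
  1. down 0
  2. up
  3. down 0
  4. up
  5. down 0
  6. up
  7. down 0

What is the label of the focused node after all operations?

Step 1 (down 0): focus=Q path=0 depth=1 children=['B', 'H', 'K'] left=[] right=[] parent=W
Step 2 (up): focus=W path=root depth=0 children=['Q'] (at root)
Step 3 (down 0): focus=Q path=0 depth=1 children=['B', 'H', 'K'] left=[] right=[] parent=W
Step 4 (up): focus=W path=root depth=0 children=['Q'] (at root)
Step 5 (down 0): focus=Q path=0 depth=1 children=['B', 'H', 'K'] left=[] right=[] parent=W
Step 6 (up): focus=W path=root depth=0 children=['Q'] (at root)
Step 7 (down 0): focus=Q path=0 depth=1 children=['B', 'H', 'K'] left=[] right=[] parent=W

Answer: Q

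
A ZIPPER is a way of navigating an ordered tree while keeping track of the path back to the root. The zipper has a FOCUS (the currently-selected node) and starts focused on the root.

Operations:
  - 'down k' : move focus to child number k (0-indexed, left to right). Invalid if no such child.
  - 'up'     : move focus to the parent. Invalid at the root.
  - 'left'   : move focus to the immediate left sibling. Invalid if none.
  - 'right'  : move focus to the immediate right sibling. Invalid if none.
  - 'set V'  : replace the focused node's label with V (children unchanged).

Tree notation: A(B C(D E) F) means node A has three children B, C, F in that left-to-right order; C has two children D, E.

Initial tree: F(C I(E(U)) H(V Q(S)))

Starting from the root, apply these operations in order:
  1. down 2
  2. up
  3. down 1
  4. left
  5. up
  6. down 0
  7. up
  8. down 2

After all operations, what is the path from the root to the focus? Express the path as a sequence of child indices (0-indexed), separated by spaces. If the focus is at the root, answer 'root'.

Step 1 (down 2): focus=H path=2 depth=1 children=['V', 'Q'] left=['C', 'I'] right=[] parent=F
Step 2 (up): focus=F path=root depth=0 children=['C', 'I', 'H'] (at root)
Step 3 (down 1): focus=I path=1 depth=1 children=['E'] left=['C'] right=['H'] parent=F
Step 4 (left): focus=C path=0 depth=1 children=[] left=[] right=['I', 'H'] parent=F
Step 5 (up): focus=F path=root depth=0 children=['C', 'I', 'H'] (at root)
Step 6 (down 0): focus=C path=0 depth=1 children=[] left=[] right=['I', 'H'] parent=F
Step 7 (up): focus=F path=root depth=0 children=['C', 'I', 'H'] (at root)
Step 8 (down 2): focus=H path=2 depth=1 children=['V', 'Q'] left=['C', 'I'] right=[] parent=F

Answer: 2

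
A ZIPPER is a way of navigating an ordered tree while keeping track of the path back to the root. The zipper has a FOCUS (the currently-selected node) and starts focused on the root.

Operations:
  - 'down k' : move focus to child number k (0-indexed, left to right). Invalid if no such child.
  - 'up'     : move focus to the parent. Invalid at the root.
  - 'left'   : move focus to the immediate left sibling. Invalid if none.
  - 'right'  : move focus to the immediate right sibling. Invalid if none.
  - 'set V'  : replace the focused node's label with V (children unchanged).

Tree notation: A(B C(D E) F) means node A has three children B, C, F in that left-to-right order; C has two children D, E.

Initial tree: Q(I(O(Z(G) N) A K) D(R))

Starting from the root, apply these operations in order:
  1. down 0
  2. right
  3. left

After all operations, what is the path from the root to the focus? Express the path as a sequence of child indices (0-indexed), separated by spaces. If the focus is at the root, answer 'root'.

Answer: 0

Derivation:
Step 1 (down 0): focus=I path=0 depth=1 children=['O', 'A', 'K'] left=[] right=['D'] parent=Q
Step 2 (right): focus=D path=1 depth=1 children=['R'] left=['I'] right=[] parent=Q
Step 3 (left): focus=I path=0 depth=1 children=['O', 'A', 'K'] left=[] right=['D'] parent=Q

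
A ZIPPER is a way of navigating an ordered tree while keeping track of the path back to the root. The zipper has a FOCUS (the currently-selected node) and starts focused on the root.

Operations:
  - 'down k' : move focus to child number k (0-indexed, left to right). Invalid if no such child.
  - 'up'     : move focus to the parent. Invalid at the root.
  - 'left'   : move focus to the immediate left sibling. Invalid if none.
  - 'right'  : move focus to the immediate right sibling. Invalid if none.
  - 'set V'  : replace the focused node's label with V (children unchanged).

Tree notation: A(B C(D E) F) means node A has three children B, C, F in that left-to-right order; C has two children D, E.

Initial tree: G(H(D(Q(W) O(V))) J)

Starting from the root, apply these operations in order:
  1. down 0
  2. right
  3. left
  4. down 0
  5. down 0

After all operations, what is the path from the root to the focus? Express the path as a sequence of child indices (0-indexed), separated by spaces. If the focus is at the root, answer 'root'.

Answer: 0 0 0

Derivation:
Step 1 (down 0): focus=H path=0 depth=1 children=['D'] left=[] right=['J'] parent=G
Step 2 (right): focus=J path=1 depth=1 children=[] left=['H'] right=[] parent=G
Step 3 (left): focus=H path=0 depth=1 children=['D'] left=[] right=['J'] parent=G
Step 4 (down 0): focus=D path=0/0 depth=2 children=['Q', 'O'] left=[] right=[] parent=H
Step 5 (down 0): focus=Q path=0/0/0 depth=3 children=['W'] left=[] right=['O'] parent=D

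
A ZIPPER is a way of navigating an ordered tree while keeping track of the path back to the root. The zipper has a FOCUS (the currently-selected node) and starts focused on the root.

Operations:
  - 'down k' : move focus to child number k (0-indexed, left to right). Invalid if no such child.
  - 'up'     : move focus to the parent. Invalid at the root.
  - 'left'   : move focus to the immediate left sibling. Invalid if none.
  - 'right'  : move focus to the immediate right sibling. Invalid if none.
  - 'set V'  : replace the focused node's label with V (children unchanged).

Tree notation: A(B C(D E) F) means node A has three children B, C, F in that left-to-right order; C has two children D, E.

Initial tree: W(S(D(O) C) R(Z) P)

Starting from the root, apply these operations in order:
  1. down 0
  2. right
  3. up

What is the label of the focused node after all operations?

Step 1 (down 0): focus=S path=0 depth=1 children=['D', 'C'] left=[] right=['R', 'P'] parent=W
Step 2 (right): focus=R path=1 depth=1 children=['Z'] left=['S'] right=['P'] parent=W
Step 3 (up): focus=W path=root depth=0 children=['S', 'R', 'P'] (at root)

Answer: W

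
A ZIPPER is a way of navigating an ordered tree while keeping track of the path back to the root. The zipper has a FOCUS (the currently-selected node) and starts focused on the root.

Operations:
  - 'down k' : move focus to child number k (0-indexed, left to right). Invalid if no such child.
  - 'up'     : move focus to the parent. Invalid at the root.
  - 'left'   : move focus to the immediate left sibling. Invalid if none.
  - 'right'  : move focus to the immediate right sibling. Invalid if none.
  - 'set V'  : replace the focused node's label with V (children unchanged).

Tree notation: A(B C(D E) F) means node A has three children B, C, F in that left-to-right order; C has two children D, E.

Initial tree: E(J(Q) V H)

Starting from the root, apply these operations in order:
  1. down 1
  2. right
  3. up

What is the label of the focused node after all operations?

Answer: E

Derivation:
Step 1 (down 1): focus=V path=1 depth=1 children=[] left=['J'] right=['H'] parent=E
Step 2 (right): focus=H path=2 depth=1 children=[] left=['J', 'V'] right=[] parent=E
Step 3 (up): focus=E path=root depth=0 children=['J', 'V', 'H'] (at root)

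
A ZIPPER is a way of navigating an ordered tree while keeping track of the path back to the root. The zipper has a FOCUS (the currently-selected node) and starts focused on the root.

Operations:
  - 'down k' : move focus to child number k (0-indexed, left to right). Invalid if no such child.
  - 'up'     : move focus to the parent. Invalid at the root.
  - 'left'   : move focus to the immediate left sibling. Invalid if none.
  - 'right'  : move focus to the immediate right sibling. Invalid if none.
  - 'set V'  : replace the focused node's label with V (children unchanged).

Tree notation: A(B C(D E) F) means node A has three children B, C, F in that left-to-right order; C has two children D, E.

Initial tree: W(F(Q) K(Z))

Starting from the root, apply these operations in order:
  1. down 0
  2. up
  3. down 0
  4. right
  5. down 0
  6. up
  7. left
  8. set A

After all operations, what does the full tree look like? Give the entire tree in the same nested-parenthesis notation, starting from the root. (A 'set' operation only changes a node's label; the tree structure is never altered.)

Answer: W(A(Q) K(Z))

Derivation:
Step 1 (down 0): focus=F path=0 depth=1 children=['Q'] left=[] right=['K'] parent=W
Step 2 (up): focus=W path=root depth=0 children=['F', 'K'] (at root)
Step 3 (down 0): focus=F path=0 depth=1 children=['Q'] left=[] right=['K'] parent=W
Step 4 (right): focus=K path=1 depth=1 children=['Z'] left=['F'] right=[] parent=W
Step 5 (down 0): focus=Z path=1/0 depth=2 children=[] left=[] right=[] parent=K
Step 6 (up): focus=K path=1 depth=1 children=['Z'] left=['F'] right=[] parent=W
Step 7 (left): focus=F path=0 depth=1 children=['Q'] left=[] right=['K'] parent=W
Step 8 (set A): focus=A path=0 depth=1 children=['Q'] left=[] right=['K'] parent=W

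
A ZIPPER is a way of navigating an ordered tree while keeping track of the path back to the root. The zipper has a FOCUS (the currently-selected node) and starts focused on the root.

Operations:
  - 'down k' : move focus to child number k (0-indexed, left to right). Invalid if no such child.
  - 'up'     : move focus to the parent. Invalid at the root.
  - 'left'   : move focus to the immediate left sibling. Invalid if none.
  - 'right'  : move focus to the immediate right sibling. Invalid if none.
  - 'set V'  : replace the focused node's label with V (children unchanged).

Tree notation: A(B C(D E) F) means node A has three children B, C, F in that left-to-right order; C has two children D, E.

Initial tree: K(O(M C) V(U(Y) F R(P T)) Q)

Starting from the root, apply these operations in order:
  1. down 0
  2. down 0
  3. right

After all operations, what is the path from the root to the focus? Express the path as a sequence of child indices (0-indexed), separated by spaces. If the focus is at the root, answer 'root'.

Answer: 0 1

Derivation:
Step 1 (down 0): focus=O path=0 depth=1 children=['M', 'C'] left=[] right=['V', 'Q'] parent=K
Step 2 (down 0): focus=M path=0/0 depth=2 children=[] left=[] right=['C'] parent=O
Step 3 (right): focus=C path=0/1 depth=2 children=[] left=['M'] right=[] parent=O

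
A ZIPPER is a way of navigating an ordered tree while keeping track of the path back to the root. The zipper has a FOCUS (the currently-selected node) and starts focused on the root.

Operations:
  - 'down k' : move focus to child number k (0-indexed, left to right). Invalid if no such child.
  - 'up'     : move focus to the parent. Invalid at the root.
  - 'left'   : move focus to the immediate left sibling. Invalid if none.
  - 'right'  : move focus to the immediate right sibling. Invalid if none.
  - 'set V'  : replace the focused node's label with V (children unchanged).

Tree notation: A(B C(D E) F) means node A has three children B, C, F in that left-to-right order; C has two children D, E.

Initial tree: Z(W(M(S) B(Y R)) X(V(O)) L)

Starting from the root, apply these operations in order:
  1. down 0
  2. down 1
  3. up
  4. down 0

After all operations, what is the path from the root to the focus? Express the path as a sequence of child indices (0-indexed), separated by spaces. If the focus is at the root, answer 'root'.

Step 1 (down 0): focus=W path=0 depth=1 children=['M', 'B'] left=[] right=['X', 'L'] parent=Z
Step 2 (down 1): focus=B path=0/1 depth=2 children=['Y', 'R'] left=['M'] right=[] parent=W
Step 3 (up): focus=W path=0 depth=1 children=['M', 'B'] left=[] right=['X', 'L'] parent=Z
Step 4 (down 0): focus=M path=0/0 depth=2 children=['S'] left=[] right=['B'] parent=W

Answer: 0 0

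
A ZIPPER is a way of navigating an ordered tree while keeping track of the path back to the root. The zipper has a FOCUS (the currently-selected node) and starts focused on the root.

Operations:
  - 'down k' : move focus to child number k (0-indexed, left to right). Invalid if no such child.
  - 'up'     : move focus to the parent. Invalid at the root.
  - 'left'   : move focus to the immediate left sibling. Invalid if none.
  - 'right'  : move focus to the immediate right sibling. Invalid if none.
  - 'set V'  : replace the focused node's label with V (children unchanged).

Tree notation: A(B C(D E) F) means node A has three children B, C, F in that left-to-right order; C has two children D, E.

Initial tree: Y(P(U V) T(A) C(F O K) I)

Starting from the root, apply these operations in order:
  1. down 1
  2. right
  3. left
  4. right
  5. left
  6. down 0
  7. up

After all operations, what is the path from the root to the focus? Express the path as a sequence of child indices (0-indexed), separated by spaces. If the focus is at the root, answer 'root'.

Step 1 (down 1): focus=T path=1 depth=1 children=['A'] left=['P'] right=['C', 'I'] parent=Y
Step 2 (right): focus=C path=2 depth=1 children=['F', 'O', 'K'] left=['P', 'T'] right=['I'] parent=Y
Step 3 (left): focus=T path=1 depth=1 children=['A'] left=['P'] right=['C', 'I'] parent=Y
Step 4 (right): focus=C path=2 depth=1 children=['F', 'O', 'K'] left=['P', 'T'] right=['I'] parent=Y
Step 5 (left): focus=T path=1 depth=1 children=['A'] left=['P'] right=['C', 'I'] parent=Y
Step 6 (down 0): focus=A path=1/0 depth=2 children=[] left=[] right=[] parent=T
Step 7 (up): focus=T path=1 depth=1 children=['A'] left=['P'] right=['C', 'I'] parent=Y

Answer: 1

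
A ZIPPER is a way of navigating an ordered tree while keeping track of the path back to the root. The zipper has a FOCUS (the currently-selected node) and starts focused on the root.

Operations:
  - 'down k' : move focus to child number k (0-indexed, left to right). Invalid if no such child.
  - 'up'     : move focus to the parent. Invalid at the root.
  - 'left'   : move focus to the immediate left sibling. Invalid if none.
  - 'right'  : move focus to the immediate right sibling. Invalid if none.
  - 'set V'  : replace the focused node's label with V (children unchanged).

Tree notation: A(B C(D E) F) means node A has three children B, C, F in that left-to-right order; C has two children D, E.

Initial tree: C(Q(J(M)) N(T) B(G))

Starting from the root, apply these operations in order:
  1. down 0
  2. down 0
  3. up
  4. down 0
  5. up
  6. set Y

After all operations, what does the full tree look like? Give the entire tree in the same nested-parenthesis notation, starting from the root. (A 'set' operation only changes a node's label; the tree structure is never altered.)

Answer: C(Y(J(M)) N(T) B(G))

Derivation:
Step 1 (down 0): focus=Q path=0 depth=1 children=['J'] left=[] right=['N', 'B'] parent=C
Step 2 (down 0): focus=J path=0/0 depth=2 children=['M'] left=[] right=[] parent=Q
Step 3 (up): focus=Q path=0 depth=1 children=['J'] left=[] right=['N', 'B'] parent=C
Step 4 (down 0): focus=J path=0/0 depth=2 children=['M'] left=[] right=[] parent=Q
Step 5 (up): focus=Q path=0 depth=1 children=['J'] left=[] right=['N', 'B'] parent=C
Step 6 (set Y): focus=Y path=0 depth=1 children=['J'] left=[] right=['N', 'B'] parent=C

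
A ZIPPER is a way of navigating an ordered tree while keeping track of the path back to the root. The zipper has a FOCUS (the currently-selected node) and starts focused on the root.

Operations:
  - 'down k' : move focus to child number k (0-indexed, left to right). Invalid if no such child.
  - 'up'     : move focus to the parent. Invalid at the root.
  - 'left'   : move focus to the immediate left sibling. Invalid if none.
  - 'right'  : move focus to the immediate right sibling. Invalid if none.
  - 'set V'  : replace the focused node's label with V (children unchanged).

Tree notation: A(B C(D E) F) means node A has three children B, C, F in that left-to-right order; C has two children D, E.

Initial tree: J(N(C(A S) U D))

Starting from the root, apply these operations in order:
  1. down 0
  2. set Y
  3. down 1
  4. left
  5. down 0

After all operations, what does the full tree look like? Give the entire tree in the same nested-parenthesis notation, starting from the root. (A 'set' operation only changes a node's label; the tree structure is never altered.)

Step 1 (down 0): focus=N path=0 depth=1 children=['C', 'U', 'D'] left=[] right=[] parent=J
Step 2 (set Y): focus=Y path=0 depth=1 children=['C', 'U', 'D'] left=[] right=[] parent=J
Step 3 (down 1): focus=U path=0/1 depth=2 children=[] left=['C'] right=['D'] parent=Y
Step 4 (left): focus=C path=0/0 depth=2 children=['A', 'S'] left=[] right=['U', 'D'] parent=Y
Step 5 (down 0): focus=A path=0/0/0 depth=3 children=[] left=[] right=['S'] parent=C

Answer: J(Y(C(A S) U D))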